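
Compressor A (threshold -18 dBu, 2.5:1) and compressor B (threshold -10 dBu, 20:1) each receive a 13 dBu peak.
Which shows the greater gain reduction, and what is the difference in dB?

A: GR = 31 − 31/2.5 = 18.6 dB.
B: GR = 23 − 23/20 = 21.85 dB.
B reduces 3.25 dB more.

B, by 3.25 dB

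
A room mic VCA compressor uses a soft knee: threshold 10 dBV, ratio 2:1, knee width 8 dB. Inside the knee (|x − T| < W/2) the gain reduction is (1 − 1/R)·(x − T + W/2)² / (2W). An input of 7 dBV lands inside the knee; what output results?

6.96875 dBV

x − T + W/2 = 7 − 10 + 4 = 1.
GR = (1 − 1/2) × 1² / 16 = 0.5 × 1 / 16 = 0.03125 dB.
Output = 7 − 0.03125 = 6.96875 dBV.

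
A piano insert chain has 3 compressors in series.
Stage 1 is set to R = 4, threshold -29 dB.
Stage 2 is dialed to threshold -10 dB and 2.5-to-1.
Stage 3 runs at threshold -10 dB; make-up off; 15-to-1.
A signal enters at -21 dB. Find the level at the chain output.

Stage 1: overshoot 8 dB → 8/4 = 2 dB → -27 dB.
Stage 2: below threshold (-27 ≤ -10); passes unchanged; output -27 dB.
Stage 3: below threshold (-27 ≤ -10); passes unchanged; output -27 dB.

-27 dB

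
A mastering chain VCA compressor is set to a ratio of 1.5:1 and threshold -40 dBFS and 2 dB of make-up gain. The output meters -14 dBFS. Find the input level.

-4 dBFS

Remove make-up: -14 − 2 = -16 dBFS.
The compressed level sits -16 − (-40) = 24 dB over threshold.
Undo the ratio: input overshoot = 24 × 1.5 = 36 dB, giving input = -4 dBFS.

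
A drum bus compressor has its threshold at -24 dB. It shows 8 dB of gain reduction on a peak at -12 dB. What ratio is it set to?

3:1

Input overshoot = -12 − (-24) = 12 dB.
Output overshoot = 12 − 8 = 4 dB.
Ratio = input overshoot / output overshoot = 12 / 4 = 3.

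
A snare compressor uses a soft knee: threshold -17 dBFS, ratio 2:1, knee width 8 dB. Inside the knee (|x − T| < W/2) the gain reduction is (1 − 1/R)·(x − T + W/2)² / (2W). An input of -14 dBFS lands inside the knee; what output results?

-15.53125 dBFS

x − T + W/2 = -14 − (-17) + 4 = 7.
GR = (1 − 1/2) × 7² / 16 = 0.5 × 49 / 16 = 1.53125 dB.
Output = -14 − 1.53125 = -15.53125 dBFS.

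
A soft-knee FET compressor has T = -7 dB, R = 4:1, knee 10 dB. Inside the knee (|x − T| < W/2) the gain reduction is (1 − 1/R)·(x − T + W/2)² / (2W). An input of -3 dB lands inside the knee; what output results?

-6.0375 dB

x − T + W/2 = -3 − (-7) + 5 = 9.
GR = (1 − 1/4) × 9² / 20 = 0.75 × 81 / 20 = 3.0375 dB.
Output = -3 − 3.0375 = -6.0375 dB.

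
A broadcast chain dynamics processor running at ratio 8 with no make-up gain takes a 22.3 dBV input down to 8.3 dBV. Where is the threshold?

6.3 dBV

Input is 16 dB above T (since output overshoot × R = input overshoot: (8.3 − T)·8 = 22.3 − T gives T = 6.3 dBV).
Check: 6.3 + (22.3 − 6.3)/8 = 6.3 + 2 = 8.3 dBV. ✓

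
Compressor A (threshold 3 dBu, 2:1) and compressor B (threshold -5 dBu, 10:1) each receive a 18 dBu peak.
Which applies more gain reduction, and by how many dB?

B, by 13.2 dB

A: 15 dB over, compressed to 7.5 dB over, so 7.5 dB of GR.
B: 23 dB over, compressed to 2.3 dB over, so 20.7 dB of GR.
Difference: 13.2 dB in favour of B.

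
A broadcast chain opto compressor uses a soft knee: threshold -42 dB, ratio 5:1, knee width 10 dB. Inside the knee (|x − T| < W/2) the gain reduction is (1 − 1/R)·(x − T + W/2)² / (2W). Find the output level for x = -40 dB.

x − T + W/2 = -40 − (-42) + 5 = 7.
GR = (1 − 1/5) × 7² / 20 = 0.8 × 49 / 20 = 1.96 dB.
Output = -40 − 1.96 = -41.96 dB.

-41.96 dB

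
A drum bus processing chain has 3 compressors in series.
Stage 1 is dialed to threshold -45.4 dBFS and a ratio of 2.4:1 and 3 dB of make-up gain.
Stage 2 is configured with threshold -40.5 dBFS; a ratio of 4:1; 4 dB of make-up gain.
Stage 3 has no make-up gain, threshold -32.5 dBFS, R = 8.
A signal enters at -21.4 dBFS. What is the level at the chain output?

-34.475 dBFS

Stage 1: overshoot 24 dB → 24/2.4 = 10 dB → -35.4 dBFS; +3 dB make-up → -32.4 dBFS.
Stage 2: 8.1 dB above -40.5 dBFS, reduced 4:1 to 2.025 dB above → -38.475 dBFS; +4 dB make-up → -34.475 dBFS.
Stage 3: -34.475 dBFS is at or below the -32.5 dBFS threshold — no compression; output -34.475 dBFS.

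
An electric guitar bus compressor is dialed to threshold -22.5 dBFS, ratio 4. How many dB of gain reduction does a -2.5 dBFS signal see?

15 dB

Overshoot = -2.5 − (-22.5) = 20 dB.
After 4:1 compression the overshoot becomes 20/4 = 5 dB.
So the signal is attenuated by 20 − 5 = 15 dB.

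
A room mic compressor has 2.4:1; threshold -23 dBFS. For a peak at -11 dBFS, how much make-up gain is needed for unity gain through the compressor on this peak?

Without make-up, output = threshold + overshoot/2.4 = -23 + 5 = -18 dBFS.
Gap to target: 7 dB.

7 dB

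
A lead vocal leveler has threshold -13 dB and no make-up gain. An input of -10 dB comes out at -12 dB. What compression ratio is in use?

3:1

Input overshoot = -10 − (-13) = 3 dB; output overshoot = -12 − (-13) = 1 dB.
Ratio = 3 / 1 = 3.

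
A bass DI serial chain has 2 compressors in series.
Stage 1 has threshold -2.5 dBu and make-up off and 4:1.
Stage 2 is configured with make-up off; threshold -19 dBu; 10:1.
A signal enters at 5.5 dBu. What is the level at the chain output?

-17.15 dBu

Stage 1: 5.5 dBu is 8 dB over -2.5 dBu; at 4:1 that becomes 2 dB over, giving -0.5 dBu.
Stage 2: 18.5 dB above -19 dBu, reduced 10:1 to 1.85 dB above → -17.15 dBu.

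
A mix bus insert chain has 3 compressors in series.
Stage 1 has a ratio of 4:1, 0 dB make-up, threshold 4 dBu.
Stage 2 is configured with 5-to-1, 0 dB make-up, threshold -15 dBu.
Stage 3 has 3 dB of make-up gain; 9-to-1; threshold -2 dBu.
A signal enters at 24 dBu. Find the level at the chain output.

Stage 1: 20 dB above 4 dBu, reduced 4:1 to 5 dB above → 9 dBu.
Stage 2: 9 dBu is 24 dB over -15 dBu; at 5:1 that becomes 4.8 dB over, giving -10.2 dBu.
Stage 3: below threshold (-10.2 ≤ -2); passes unchanged; make-up brings it to -7.2 dBu.

-7.2 dBu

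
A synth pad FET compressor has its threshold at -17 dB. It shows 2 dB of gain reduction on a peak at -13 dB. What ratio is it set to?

Input overshoot = -13 − (-17) = 4 dB.
Output overshoot = 4 − 2 = 2 dB.
Ratio = input overshoot / output overshoot = 4 / 2 = 2.

2:1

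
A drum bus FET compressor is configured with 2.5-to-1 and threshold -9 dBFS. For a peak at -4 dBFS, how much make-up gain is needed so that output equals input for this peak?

Overshoot 5 dB → 5/2.5 = 2 dB after compression, so the compressed level is -9 + 2 = -7 dBFS.
Make-up = target − compressed = -4 − (-7) = 3 dB.

3 dB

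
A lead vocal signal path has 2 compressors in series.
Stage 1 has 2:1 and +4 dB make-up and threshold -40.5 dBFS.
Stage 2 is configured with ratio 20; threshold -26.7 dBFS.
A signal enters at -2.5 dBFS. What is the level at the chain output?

Stage 1: 38 dB above -40.5 dBFS, reduced 2:1 to 19 dB above → -21.5 dBFS; +4 dB make-up → -17.5 dBFS.
Stage 2: -17.5 dBFS is 9.2 dB over -26.7 dBFS; at 20:1 that becomes 0.46 dB over, giving -26.24 dBFS.

-26.24 dBFS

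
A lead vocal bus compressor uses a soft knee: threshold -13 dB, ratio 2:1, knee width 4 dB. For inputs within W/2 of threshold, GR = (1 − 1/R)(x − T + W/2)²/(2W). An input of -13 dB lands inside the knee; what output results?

-13.25 dB

x − T + W/2 = -13 − (-13) + 2 = 2.
GR = (1 − 1/2) × 2² / 8 = 0.5 × 4 / 8 = 0.25 dB.
Output = -13 − 0.25 = -13.25 dB.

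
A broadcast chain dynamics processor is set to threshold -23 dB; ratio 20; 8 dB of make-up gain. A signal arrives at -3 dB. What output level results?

The input is 20 dB above the -23 dB threshold.
At 20:1 the overshoot is divided by 20, leaving 1 dB above threshold.
Output = -23 + 1 = -22 dB; make-up adds 8 dB, giving -14 dB.

-14 dB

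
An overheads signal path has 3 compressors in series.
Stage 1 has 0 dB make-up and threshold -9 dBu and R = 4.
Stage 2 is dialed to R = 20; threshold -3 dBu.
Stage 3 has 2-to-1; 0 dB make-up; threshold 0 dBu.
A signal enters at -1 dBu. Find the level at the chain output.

Stage 1: 8 dB above -9 dBu, reduced 4:1 to 2 dB above → -7 dBu.
Stage 2: -7 dBu ≤ -3 dBu, so stage 2 doesn't engage; output -7 dBu.
Stage 3: -7 dBu ≤ 0 dBu, so stage 3 doesn't engage; output -7 dBu.

-7 dBu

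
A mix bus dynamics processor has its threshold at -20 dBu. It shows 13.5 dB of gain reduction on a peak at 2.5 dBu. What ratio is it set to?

Input overshoot = 2.5 − (-20) = 22.5 dB.
Output overshoot = 22.5 − 13.5 = 9 dB.
Ratio = input overshoot / output overshoot = 22.5 / 9 = 2.5.

2.5:1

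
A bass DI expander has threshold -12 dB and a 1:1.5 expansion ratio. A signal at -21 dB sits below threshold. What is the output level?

Undershoot = (-12) − (-21) = 9 dB.
At 1:1.5, that expands to 13.5 dB under threshold.
Output = -12 − 13.5 = -25.5 dB.

-25.5 dB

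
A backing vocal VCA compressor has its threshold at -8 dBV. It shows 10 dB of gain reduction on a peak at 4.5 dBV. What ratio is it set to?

Input overshoot = 4.5 − (-8) = 12.5 dB.
Output overshoot = 12.5 − 10 = 2.5 dB.
Ratio = input overshoot / output overshoot = 12.5 / 2.5 = 5.

5:1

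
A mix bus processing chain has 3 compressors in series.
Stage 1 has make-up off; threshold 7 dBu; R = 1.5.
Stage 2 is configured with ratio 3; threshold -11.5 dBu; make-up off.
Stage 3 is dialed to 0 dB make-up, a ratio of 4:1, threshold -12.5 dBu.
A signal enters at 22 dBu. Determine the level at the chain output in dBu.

-9.875 dBu

Stage 1: 15 dB above 7 dBu, reduced 1.5:1 to 10 dB above → 17 dBu.
Stage 2: overshoot 28.5 dB → 28.5/3 = 9.5 dB → -2 dBu.
Stage 3: 10.5 dB above -12.5 dBu, reduced 4:1 to 2.625 dB above → -9.875 dBu.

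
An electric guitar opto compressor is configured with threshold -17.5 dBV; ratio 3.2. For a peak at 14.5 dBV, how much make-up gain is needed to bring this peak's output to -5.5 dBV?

2 dB

The peak compresses to -17.5 + 32/3.2 = -7.5 dBV.
To reach -5.5 dBV requires -5.5 − (-7.5) = 2 dB of make-up.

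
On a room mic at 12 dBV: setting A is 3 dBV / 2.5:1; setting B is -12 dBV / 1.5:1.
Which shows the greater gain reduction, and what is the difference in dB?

A: GR = 9 − 9/2.5 = 5.4 dB.
B: GR = 24 − 24/1.5 = 8 dB.
B applies 2.6 dB more gain reduction.

B, by 2.6 dB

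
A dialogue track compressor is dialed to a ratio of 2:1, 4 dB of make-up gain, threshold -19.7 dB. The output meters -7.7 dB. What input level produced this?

-3.7 dB

Stripping the +4 dB make-up gives -11.7 dB at the gain stage.
Post-compression overshoot = -11.7 − (-19.7) = 8 dB.
Input overshoot = R × output overshoot = 16 dB → input = -19.7 + 16 = -3.7 dB.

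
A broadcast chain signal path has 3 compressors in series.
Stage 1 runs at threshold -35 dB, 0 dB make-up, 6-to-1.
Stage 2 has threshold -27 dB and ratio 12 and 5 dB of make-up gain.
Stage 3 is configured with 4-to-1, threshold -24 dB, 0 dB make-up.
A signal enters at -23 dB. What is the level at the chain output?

-28 dB

Stage 1: overshoot 12 dB → 12/6 = 2 dB → -33 dB.
Stage 2: below threshold (-33 ≤ -27); passes unchanged; make-up brings it to -28 dB.
Stage 3: below threshold (-28 ≤ -24); passes unchanged; output -28 dB.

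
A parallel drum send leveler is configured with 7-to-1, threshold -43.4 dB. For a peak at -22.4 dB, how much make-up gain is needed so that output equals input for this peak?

18 dB

The peak compresses to -43.4 + 21/7 = -40.4 dB.
To reach -22.4 dB requires -22.4 − (-40.4) = 18 dB of make-up.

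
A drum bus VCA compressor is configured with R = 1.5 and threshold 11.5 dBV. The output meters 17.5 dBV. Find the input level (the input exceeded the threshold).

Post-compression overshoot = 17.5 − 11.5 = 6 dB.
Input overshoot = R × output overshoot = 9 dB → input = 11.5 + 9 = 20.5 dBV.

20.5 dBV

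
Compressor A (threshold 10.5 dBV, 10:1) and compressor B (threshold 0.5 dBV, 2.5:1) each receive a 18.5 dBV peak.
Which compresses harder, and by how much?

B, by 3.6 dB

A: overshoot 8 dB → output overshoot 0.8 dB → GR 7.2 dB.
B: overshoot 18 dB → output overshoot 7.2 dB → GR 10.8 dB.
B applies 3.6 dB more gain reduction.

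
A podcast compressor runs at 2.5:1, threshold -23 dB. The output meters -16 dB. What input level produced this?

The compressed level sits -16 − (-23) = 7 dB over threshold.
Undo the ratio: input overshoot = 7 × 2.5 = 17.5 dB, giving input = -5.5 dB.

-5.5 dB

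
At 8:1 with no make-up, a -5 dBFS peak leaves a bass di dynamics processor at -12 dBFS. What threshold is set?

Let T be the threshold. Output overshoot = (input overshoot)/R, so -12 − T = (-5 − T)/8.
8·(-12 − T) = -5 − T → 7·T = -96 − (-5) = -91.
T = -91/7 = -13 dBFS.

-13 dBFS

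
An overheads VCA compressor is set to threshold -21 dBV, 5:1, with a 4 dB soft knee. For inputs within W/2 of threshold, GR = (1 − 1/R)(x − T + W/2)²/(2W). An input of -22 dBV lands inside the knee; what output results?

-22.1 dBV

x − T + W/2 = -22 − (-21) + 2 = 1.
GR = (1 − 1/5) × 1² / 8 = 0.8 × 1 / 8 = 0.1 dB.
Output = -22 − 0.1 = -22.1 dBV.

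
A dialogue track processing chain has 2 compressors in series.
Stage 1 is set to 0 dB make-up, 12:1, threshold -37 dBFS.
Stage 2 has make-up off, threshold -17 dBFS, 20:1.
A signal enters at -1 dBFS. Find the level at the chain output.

-34 dBFS

Stage 1: overshoot 36 dB → 36/12 = 3 dB → -34 dBFS.
Stage 2: below threshold (-34 ≤ -17); passes unchanged; output -34 dBFS.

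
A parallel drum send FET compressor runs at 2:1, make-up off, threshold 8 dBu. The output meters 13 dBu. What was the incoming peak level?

That's 5 dB above the 8 dBu threshold.
Before 2:1 compression the overshoot was 5 × 2 = 10 dB, so input = 8 + 10 = 18 dBu.

18 dBu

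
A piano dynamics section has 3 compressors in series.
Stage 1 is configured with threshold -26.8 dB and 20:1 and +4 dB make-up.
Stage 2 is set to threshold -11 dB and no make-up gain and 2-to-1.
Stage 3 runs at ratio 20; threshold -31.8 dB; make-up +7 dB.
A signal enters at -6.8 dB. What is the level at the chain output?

Stage 1: 20 dB above -26.8 dB, reduced 20:1 to 1 dB above → -25.8 dB; +4 dB make-up → -21.8 dB.
Stage 2: -21.8 dB is at or below the -11 dB threshold — no compression; output -21.8 dB.
Stage 3: overshoot 10 dB → 10/20 = 0.5 dB → -31.3 dB; +7 dB make-up → -24.3 dB.

-24.3 dB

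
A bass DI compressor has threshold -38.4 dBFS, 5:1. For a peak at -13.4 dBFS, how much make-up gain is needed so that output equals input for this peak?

Overshoot 25 dB → 25/5 = 5 dB after compression, so the compressed level is -38.4 + 5 = -33.4 dBFS.
Make-up = target − compressed = -13.4 − (-33.4) = 20 dB.

20 dB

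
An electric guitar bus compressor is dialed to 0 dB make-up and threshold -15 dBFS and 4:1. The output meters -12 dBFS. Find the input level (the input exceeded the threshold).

The compressed level sits -12 − (-15) = 3 dB over threshold.
Input overshoot = R × output overshoot = 12 dB → input = -15 + 12 = -3 dBFS.

-3 dBFS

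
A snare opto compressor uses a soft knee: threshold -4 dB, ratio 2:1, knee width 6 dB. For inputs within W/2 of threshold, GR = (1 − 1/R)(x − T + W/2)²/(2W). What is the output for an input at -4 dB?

x − T + W/2 = -4 − (-4) + 3 = 3.
GR = (1 − 1/2) × 3² / 12 = 0.5 × 9 / 12 = 0.375 dB.
Output = -4 − 0.375 = -4.375 dB.

-4.375 dB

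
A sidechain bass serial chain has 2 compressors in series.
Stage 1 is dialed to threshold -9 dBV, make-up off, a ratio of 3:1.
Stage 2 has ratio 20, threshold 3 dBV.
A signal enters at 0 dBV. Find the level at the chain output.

-6 dBV

Stage 1: 0 dBV is 9 dB over -9 dBV; at 3:1 that becomes 3 dB over, giving -6 dBV.
Stage 2: below threshold (-6 ≤ 3); passes unchanged; output -6 dBV.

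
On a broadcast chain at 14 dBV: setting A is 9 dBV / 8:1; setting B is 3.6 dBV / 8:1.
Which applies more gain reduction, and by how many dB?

A: 5 dB over, compressed to 0.625 dB over, so 4.375 dB of GR.
B: 10.4 dB over, compressed to 1.3 dB over, so 9.1 dB of GR.
B applies 4.725 dB more gain reduction.

B, by 4.725 dB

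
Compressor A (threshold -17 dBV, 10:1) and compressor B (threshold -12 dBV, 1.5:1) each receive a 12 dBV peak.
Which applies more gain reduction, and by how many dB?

A: 29 dB over, compressed to 2.9 dB over, so 26.1 dB of GR.
B: 24 dB over, compressed to 16 dB over, so 8 dB of GR.
A applies 18.1 dB more gain reduction.

A, by 18.1 dB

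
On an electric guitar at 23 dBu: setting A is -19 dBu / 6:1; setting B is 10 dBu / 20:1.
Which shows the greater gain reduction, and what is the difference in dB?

A, by 22.65 dB

A: overshoot 42 dB → output overshoot 7 dB → GR 35 dB.
B: overshoot 13 dB → output overshoot 0.65 dB → GR 12.35 dB.
A reduces 22.65 dB more.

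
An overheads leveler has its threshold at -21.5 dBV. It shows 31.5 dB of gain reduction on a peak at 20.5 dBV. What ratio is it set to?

4:1

Input overshoot = 20.5 − (-21.5) = 42 dB.
Output overshoot = 42 − 31.5 = 10.5 dB.
Ratio = input overshoot / output overshoot = 42 / 10.5 = 4.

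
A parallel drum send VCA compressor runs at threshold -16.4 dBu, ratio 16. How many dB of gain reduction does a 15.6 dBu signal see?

30 dB

The signal is 32 dB above threshold.
At 16:1, output sits 32/16 = 2 dB above threshold.
Gain reduction = 32 − 2 = 30 dB.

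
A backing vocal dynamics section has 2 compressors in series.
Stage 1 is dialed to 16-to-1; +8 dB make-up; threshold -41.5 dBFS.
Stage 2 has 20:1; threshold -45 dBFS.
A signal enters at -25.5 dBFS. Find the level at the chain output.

-44.375 dBFS

Stage 1: -25.5 dBFS is 16 dB over -41.5 dBFS; at 16:1 that becomes 1 dB over, giving -40.5 dBFS; +8 dB make-up → -32.5 dBFS.
Stage 2: 12.5 dB above -45 dBFS, reduced 20:1 to 0.625 dB above → -44.375 dBFS.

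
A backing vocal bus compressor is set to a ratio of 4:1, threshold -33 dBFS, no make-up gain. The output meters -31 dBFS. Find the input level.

-25 dBFS

The compressed level sits -31 − (-33) = 2 dB over threshold.
Before 4:1 compression the overshoot was 2 × 4 = 8 dB, so input = -33 + 8 = -25 dBFS.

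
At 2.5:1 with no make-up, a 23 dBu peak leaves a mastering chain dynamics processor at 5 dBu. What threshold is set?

Gain reduction = 23 − 5 = 18 dB; output overshoot = GR / (R − 1) = 18 / 1.5 = 12 dB.
Threshold = output − output overshoot = 5 − 12 = -7 dBu.

-7 dBu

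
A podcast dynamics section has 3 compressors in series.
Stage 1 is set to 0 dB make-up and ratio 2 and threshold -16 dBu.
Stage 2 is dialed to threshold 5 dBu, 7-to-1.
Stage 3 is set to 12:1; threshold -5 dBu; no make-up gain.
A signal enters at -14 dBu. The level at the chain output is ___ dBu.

-15 dBu

Stage 1: 2 dB above -16 dBu, reduced 2:1 to 1 dB above → -15 dBu.
Stage 2: -15 dBu ≤ 5 dBu, so stage 2 doesn't engage; output -15 dBu.
Stage 3: -15 dBu is at or below the -5 dBu threshold — no compression; output -15 dBu.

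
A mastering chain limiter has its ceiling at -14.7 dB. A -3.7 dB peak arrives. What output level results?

-14.7 dB

At ∞:1, everything above -14.7 dB is held at the ceiling.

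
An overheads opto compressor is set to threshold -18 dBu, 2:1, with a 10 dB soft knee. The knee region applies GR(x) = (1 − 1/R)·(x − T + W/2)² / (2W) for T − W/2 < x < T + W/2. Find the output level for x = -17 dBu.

-17.9 dBu

x − T + W/2 = -17 − (-18) + 5 = 6.
GR = (1 − 1/2) × 6² / 20 = 0.5 × 36 / 20 = 0.9 dB.
Output = -17 − 0.9 = -17.9 dBu.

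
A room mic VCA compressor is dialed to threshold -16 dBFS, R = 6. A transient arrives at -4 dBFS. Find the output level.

-14 dBFS

-4 dBFS sits 12 dB over threshold.
The 12 dB excess becomes 2 dB after 6:1 reduction.
So the level is -16 + 2 = -14 dBFS.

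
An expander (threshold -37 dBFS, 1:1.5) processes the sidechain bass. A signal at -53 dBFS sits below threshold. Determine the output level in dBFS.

-61 dBFS

Undershoot = (-37) − (-53) = 16 dB.
At 1:1.5, that expands to 24 dB under threshold.
Output = -37 − 24 = -61 dBFS.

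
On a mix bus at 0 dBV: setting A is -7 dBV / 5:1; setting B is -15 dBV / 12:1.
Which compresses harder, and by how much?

A: 7 dB over, compressed to 1.4 dB over, so 5.6 dB of GR.
B: 15 dB over, compressed to 1.25 dB over, so 13.75 dB of GR.
Difference: 8.15 dB in favour of B.

B, by 8.15 dB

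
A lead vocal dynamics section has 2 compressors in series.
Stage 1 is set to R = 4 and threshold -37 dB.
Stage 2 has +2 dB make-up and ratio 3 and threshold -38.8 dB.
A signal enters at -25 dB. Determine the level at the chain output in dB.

-35.2 dB

Stage 1: 12 dB above -37 dB, reduced 4:1 to 3 dB above → -34 dB.
Stage 2: overshoot 4.8 dB → 4.8/3 = 1.6 dB → -37.2 dB; +2 dB make-up → -35.2 dB.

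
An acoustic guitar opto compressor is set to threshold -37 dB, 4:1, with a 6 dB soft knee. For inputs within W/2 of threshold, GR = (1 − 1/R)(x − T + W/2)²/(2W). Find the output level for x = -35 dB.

-36.5625 dB

x − T + W/2 = -35 − (-37) + 3 = 5.
GR = (1 − 1/4) × 5² / 12 = 0.75 × 25 / 12 = 1.5625 dB.
Output = -35 − 1.5625 = -36.5625 dB.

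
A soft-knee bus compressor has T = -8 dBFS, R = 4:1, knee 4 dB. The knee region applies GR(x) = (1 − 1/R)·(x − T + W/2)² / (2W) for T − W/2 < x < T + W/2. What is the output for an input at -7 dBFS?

x − T + W/2 = -7 − (-8) + 2 = 3.
GR = (1 − 1/4) × 3² / 8 = 0.75 × 9 / 8 = 0.84375 dB.
Output = -7 − 0.84375 = -7.84375 dBFS.

-7.84375 dBFS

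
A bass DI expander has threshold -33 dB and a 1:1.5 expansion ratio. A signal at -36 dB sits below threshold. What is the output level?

Undershoot = (-33) − (-36) = 3 dB.
At 1:1.5, that expands to 4.5 dB under threshold.
Output = -33 − 4.5 = -37.5 dB.

-37.5 dB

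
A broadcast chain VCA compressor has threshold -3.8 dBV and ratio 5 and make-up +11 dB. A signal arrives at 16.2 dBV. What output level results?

Overshoot: 16.2 − (-3.8) = 20 dB.
5:1 compression reduces that to 20/5 = 4 dB over.
Output = -3.8 + 4 = 0.2 dBV; make-up adds 11 dB, giving 11.2 dBV.

11.2 dBV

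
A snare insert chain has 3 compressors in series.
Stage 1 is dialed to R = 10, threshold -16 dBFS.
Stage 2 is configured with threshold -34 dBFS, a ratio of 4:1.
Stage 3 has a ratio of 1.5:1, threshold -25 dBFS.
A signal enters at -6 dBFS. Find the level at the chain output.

-29.25 dBFS

Stage 1: -6 dBFS is 10 dB over -16 dBFS; at 10:1 that becomes 1 dB over, giving -15 dBFS.
Stage 2: 19 dB above -34 dBFS, reduced 4:1 to 4.75 dB above → -29.25 dBFS.
Stage 3: -29.25 dBFS is at or below the -25 dBFS threshold — no compression; output -29.25 dBFS.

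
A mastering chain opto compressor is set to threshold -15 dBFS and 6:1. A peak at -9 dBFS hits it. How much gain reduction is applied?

The signal is 6 dB above threshold.
A 6:1 ratio leaves 1 dB of that excess.
GR = overshoot in − overshoot out = 6 − 1 = 5 dB.

5 dB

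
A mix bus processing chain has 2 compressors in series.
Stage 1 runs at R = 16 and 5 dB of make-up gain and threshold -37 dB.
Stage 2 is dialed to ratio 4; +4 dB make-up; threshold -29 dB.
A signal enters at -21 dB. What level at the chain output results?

Stage 1: 16 dB above -37 dB, reduced 16:1 to 1 dB above → -36 dB; +5 dB make-up → -31 dB.
Stage 2: -31 dB ≤ -29 dB, so stage 2 doesn't engage; make-up brings it to -27 dB.

-27 dB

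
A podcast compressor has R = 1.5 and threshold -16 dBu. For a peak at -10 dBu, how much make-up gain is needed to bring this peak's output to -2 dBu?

10 dB

The peak compresses to -16 + 6/1.5 = -12 dBu.
To reach -2 dBu requires -2 − (-12) = 10 dB of make-up.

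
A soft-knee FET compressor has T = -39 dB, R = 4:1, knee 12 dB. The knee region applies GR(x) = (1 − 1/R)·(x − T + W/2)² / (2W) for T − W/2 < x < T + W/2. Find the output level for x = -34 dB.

-37.78125 dB

x − T + W/2 = -34 − (-39) + 6 = 11.
GR = (1 − 1/4) × 11² / 24 = 0.75 × 121 / 24 = 3.78125 dB.
Output = -34 − 3.78125 = -37.78125 dB.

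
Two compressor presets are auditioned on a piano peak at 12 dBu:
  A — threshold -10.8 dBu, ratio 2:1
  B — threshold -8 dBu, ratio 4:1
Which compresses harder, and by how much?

B, by 3.6 dB

A: overshoot 22.8 dB → output overshoot 11.4 dB → GR 11.4 dB.
B: overshoot 20 dB → output overshoot 5 dB → GR 15 dB.
B applies 3.6 dB more gain reduction.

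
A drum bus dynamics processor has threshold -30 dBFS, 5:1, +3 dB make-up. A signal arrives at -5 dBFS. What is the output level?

Overshoot: -5 − (-30) = 25 dB.
At 5:1 the overshoot is divided by 5, leaving 5 dB above threshold.
Output = -30 + 5 = -25 dBFS; make-up adds 3 dB, giving -22 dBFS.

-22 dBFS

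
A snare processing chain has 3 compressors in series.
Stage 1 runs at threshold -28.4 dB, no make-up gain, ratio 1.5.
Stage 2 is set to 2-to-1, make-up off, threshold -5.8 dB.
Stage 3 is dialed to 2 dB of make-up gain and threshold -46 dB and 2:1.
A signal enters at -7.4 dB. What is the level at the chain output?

-28.2 dB

Stage 1: overshoot 21 dB → 21/1.5 = 14 dB → -14.4 dB.
Stage 2: -14.4 dB ≤ -5.8 dB, so stage 2 doesn't engage; output -14.4 dB.
Stage 3: 31.6 dB above -46 dB, reduced 2:1 to 15.8 dB above → -30.2 dB; +2 dB make-up → -28.2 dB.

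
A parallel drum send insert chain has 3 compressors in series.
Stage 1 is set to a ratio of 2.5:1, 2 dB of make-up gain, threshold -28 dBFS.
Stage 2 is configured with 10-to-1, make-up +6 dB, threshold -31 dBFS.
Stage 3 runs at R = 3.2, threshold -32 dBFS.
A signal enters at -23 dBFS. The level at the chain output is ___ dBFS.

-29.59375 dBFS

Stage 1: 5 dB above -28 dBFS, reduced 2.5:1 to 2 dB above → -26 dBFS; +2 dB make-up → -24 dBFS.
Stage 2: 7 dB above -31 dBFS, reduced 10:1 to 0.7 dB above → -30.3 dBFS; +6 dB make-up → -24.3 dBFS.
Stage 3: overshoot 7.7 dB → 7.7/3.2 = 2.40625 dB → -29.59375 dBFS.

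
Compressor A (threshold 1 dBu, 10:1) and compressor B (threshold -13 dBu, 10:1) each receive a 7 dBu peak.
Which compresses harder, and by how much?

B, by 12.6 dB

A: overshoot 6 dB → output overshoot 0.6 dB → GR 5.4 dB.
B: overshoot 20 dB → output overshoot 2 dB → GR 18 dB.
Difference: 12.6 dB in favour of B.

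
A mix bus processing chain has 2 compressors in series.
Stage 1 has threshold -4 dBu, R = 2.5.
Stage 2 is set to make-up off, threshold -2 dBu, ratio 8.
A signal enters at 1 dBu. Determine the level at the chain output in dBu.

-2 dBu

Stage 1: 1 dBu is 5 dB over -4 dBu; at 2.5:1 that becomes 2 dB over, giving -2 dBu.
Stage 2: -2 dBu is at or below the -2 dBu threshold — no compression; output -2 dBu.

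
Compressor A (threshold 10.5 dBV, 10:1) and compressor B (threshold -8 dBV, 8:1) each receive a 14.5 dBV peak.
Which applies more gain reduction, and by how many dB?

A: GR = 4 − 4/10 = 3.6 dB.
B: GR = 22.5 − 22.5/8 = 19.6875 dB.
Difference: 16.0875 dB in favour of B.

B, by 16.0875 dB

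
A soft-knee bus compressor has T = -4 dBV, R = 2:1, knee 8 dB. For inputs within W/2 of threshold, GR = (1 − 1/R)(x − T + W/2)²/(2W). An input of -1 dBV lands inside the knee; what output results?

-2.53125 dBV

x − T + W/2 = -1 − (-4) + 4 = 7.
GR = (1 − 1/2) × 7² / 16 = 0.5 × 49 / 16 = 1.53125 dB.
Output = -1 − 1.53125 = -2.53125 dBV.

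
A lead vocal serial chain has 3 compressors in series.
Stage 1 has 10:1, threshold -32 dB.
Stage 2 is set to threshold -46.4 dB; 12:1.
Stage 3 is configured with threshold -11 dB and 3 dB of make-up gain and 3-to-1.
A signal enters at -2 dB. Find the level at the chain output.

Stage 1: -2 dB is 30 dB over -32 dB; at 10:1 that becomes 3 dB over, giving -29 dB.
Stage 2: 17.4 dB above -46.4 dB, reduced 12:1 to 1.45 dB above → -44.95 dB.
Stage 3: -44.95 dB ≤ -11 dB, so stage 3 doesn't engage; make-up brings it to -41.95 dB.

-41.95 dB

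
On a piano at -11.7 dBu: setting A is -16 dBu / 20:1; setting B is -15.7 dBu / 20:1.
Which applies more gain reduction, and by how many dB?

A, by 0.285 dB

A: 4.3 dB over, compressed to 0.215 dB over, so 4.085 dB of GR.
B: 4 dB over, compressed to 0.2 dB over, so 3.8 dB of GR.
A reduces 0.285 dB more.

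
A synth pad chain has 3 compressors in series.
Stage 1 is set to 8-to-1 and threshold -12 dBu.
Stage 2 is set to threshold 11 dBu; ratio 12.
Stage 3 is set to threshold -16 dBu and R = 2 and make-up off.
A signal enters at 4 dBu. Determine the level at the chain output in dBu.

Stage 1: 16 dB above -12 dBu, reduced 8:1 to 2 dB above → -10 dBu.
Stage 2: -10 dBu ≤ 11 dBu, so stage 2 doesn't engage; output -10 dBu.
Stage 3: overshoot 6 dB → 6/2 = 3 dB → -13 dBu.

-13 dBu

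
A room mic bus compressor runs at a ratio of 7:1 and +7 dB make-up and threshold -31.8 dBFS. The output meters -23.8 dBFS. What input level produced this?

-24.8 dBFS

Before make-up, the level was -23.8 − 7 = -30.8 dBFS.
Post-compression overshoot = -30.8 − (-31.8) = 1 dB.
Undo the ratio: input overshoot = 1 × 7 = 7 dB, giving input = -24.8 dBFS.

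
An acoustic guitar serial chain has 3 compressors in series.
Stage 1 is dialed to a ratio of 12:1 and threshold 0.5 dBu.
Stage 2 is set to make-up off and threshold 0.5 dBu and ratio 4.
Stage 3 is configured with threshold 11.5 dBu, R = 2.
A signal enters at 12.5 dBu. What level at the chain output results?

0.75 dBu

Stage 1: 12.5 dBu is 12 dB over 0.5 dBu; at 12:1 that becomes 1 dB over, giving 1.5 dBu.
Stage 2: 1.5 dBu is 1 dB over 0.5 dBu; at 4:1 that becomes 0.25 dB over, giving 0.75 dBu.
Stage 3: below threshold (0.75 ≤ 11.5); passes unchanged; output 0.75 dBu.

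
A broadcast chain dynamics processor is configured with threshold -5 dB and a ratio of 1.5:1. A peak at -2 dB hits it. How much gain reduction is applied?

1 dB

Overshoot = -2 − (-5) = 3 dB.
At 1.5:1, output sits 3/1.5 = 2 dB above threshold.
Gain reduction = 3 − 2 = 1 dB.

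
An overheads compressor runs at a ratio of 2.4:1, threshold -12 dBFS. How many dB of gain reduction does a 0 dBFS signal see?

7 dB

0 dBFS exceeds the threshold by 12 dB.
A 2.4:1 ratio leaves 5 dB of that excess.
So the signal is attenuated by 12 − 5 = 7 dB.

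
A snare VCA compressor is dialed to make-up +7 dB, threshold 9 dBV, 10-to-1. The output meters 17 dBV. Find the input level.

19 dBV

Before make-up, the level was 17 − 7 = 10 dBV.
The compressed level sits 10 − 9 = 1 dB over threshold.
Before 10:1 compression the overshoot was 1 × 10 = 10 dB, so input = 9 + 10 = 19 dBV.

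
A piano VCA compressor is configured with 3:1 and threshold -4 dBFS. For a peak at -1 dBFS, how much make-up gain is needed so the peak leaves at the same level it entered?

The peak compresses to -4 + 3/3 = -3 dBFS.
To reach -1 dBFS requires -1 − (-3) = 2 dB of make-up.

2 dB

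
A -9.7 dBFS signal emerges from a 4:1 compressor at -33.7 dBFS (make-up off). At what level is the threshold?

Let T be the threshold. Output overshoot = (input overshoot)/R, so -33.7 − T = (-9.7 − T)/4.
4·(-33.7 − T) = -9.7 − T → 3·T = -134.8 − (-9.7) = -125.1.
T = -125.1/3 = -41.7 dBFS.

-41.7 dBFS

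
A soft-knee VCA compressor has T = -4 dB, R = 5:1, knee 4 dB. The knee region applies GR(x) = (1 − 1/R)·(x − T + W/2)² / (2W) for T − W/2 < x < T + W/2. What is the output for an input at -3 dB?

x − T + W/2 = -3 − (-4) + 2 = 3.
GR = (1 − 1/5) × 3² / 8 = 0.8 × 9 / 8 = 0.9 dB.
Output = -3 − 0.9 = -3.9 dB.

-3.9 dB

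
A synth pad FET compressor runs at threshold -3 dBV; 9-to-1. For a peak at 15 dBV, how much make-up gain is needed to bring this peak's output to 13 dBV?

14 dB

The peak compresses to -3 + 18/9 = -1 dBV.
To reach 13 dBV requires 13 − (-1) = 14 dB of make-up.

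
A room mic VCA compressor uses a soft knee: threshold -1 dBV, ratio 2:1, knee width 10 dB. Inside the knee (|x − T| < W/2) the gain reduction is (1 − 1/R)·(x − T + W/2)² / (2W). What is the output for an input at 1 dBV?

x − T + W/2 = 1 − (-1) + 5 = 7.
GR = (1 − 1/2) × 7² / 20 = 0.5 × 49 / 20 = 1.225 dB.
Output = 1 − 1.225 = -0.225 dBV.

-0.225 dBV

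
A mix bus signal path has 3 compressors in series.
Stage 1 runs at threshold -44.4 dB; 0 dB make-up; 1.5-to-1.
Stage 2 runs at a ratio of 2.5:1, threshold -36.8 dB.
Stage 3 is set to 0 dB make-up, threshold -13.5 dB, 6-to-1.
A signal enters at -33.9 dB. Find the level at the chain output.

-37.4 dB

Stage 1: -33.9 dB is 10.5 dB over -44.4 dB; at 1.5:1 that becomes 7 dB over, giving -37.4 dB.
Stage 2: -37.4 dB is at or below the -36.8 dB threshold — no compression; output -37.4 dB.
Stage 3: -37.4 dB ≤ -13.5 dB, so stage 3 doesn't engage; output -37.4 dB.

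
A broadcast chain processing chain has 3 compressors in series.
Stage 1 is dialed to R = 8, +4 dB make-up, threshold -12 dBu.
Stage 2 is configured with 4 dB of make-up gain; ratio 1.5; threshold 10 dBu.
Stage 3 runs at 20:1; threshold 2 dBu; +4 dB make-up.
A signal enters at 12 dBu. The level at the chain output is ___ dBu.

Stage 1: overshoot 24 dB → 24/8 = 3 dB → -9 dBu; +4 dB make-up → -5 dBu.
Stage 2: -5 dBu ≤ 10 dBu, so stage 2 doesn't engage; make-up brings it to -1 dBu.
Stage 3: below threshold (-1 ≤ 2); passes unchanged; make-up brings it to 3 dBu.

3 dBu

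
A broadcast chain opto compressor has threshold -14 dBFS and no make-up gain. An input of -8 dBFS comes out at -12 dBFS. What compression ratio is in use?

Input overshoot = -8 − (-14) = 6 dB; output overshoot = -12 − (-14) = 2 dB.
Ratio = 6 / 2 = 3.

3:1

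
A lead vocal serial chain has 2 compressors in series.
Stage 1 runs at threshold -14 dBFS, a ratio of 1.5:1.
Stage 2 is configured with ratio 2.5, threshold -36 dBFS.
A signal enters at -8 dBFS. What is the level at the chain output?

Stage 1: -8 dBFS is 6 dB over -14 dBFS; at 1.5:1 that becomes 4 dB over, giving -10 dBFS.
Stage 2: -10 dBFS is 26 dB over -36 dBFS; at 2.5:1 that becomes 10.4 dB over, giving -25.6 dBFS.

-25.6 dBFS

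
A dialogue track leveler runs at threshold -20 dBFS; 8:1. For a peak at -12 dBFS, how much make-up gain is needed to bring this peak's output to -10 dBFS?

The peak compresses to -20 + 8/8 = -19 dBFS.
To reach -10 dBFS requires -10 − (-19) = 9 dB of make-up.

9 dB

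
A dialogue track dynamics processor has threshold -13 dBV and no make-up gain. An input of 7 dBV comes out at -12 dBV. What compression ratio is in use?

20:1

Input overshoot = 7 − (-13) = 20 dB; output overshoot = -12 − (-13) = 1 dB.
Ratio = 20 / 1 = 20.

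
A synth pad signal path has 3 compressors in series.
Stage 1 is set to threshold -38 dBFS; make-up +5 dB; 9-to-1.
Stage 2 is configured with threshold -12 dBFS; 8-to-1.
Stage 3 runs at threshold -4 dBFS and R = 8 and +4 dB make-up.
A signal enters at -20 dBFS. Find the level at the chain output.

Stage 1: 18 dB above -38 dBFS, reduced 9:1 to 2 dB above → -36 dBFS; +5 dB make-up → -31 dBFS.
Stage 2: -31 dBFS ≤ -12 dBFS, so stage 2 doesn't engage; output -31 dBFS.
Stage 3: -31 dBFS is at or below the -4 dBFS threshold — no compression; make-up brings it to -27 dBFS.

-27 dBFS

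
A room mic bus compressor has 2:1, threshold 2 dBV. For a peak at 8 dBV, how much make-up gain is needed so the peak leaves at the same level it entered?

3 dB

The peak compresses to 2 + 6/2 = 5 dBV.
To reach 8 dBV requires 8 − 5 = 3 dB of make-up.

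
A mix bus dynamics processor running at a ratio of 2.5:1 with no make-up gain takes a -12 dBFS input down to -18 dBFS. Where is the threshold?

Input is 10 dB above T (since output overshoot × R = input overshoot: (-18 − T)·2.5 = -12 − T gives T = -22 dBFS).
Check: -22 + (-12 − (-22))/2.5 = -22 + 4 = -18 dBFS. ✓

-22 dBFS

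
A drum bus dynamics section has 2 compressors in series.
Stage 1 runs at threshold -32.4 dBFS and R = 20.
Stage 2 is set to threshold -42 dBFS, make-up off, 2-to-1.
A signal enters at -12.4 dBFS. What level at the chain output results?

Stage 1: -12.4 dBFS is 20 dB over -32.4 dBFS; at 20:1 that becomes 1 dB over, giving -31.4 dBFS.
Stage 2: 10.6 dB above -42 dBFS, reduced 2:1 to 5.3 dB above → -36.7 dBFS.

-36.7 dBFS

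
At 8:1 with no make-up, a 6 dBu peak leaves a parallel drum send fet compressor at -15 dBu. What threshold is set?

-18 dBu

Gain reduction = 6 − (-15) = 21 dB; output overshoot = GR / (R − 1) = 21 / 7 = 3 dB.
Threshold = output − output overshoot = -15 − 3 = -18 dBu.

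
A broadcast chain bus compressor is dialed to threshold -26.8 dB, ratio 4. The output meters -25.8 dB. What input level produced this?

-22.8 dB

Post-compression overshoot = -25.8 − (-26.8) = 1 dB.
Undo the ratio: input overshoot = 1 × 4 = 4 dB, giving input = -22.8 dB.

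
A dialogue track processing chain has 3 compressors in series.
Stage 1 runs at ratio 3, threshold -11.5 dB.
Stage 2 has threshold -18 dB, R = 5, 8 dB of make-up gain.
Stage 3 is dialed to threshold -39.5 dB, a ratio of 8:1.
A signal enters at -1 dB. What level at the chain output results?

Stage 1: 10.5 dB above -11.5 dB, reduced 3:1 to 3.5 dB above → -8 dB.
Stage 2: overshoot 10 dB → 10/5 = 2 dB → -16 dB; +8 dB make-up → -8 dB.
Stage 3: -8 dB is 31.5 dB over -39.5 dB; at 8:1 that becomes 3.9375 dB over, giving -35.5625 dB.

-35.5625 dB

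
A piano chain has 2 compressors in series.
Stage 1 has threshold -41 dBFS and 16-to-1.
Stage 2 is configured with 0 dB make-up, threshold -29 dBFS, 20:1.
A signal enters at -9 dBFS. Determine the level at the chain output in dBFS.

Stage 1: 32 dB above -41 dBFS, reduced 16:1 to 2 dB above → -39 dBFS.
Stage 2: below threshold (-39 ≤ -29); passes unchanged; output -39 dBFS.

-39 dBFS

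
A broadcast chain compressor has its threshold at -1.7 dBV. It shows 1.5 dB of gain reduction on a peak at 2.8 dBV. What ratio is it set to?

1.5:1

Input overshoot = 2.8 − (-1.7) = 4.5 dB.
Output overshoot = 4.5 − 1.5 = 3 dB.
Ratio = input overshoot / output overshoot = 4.5 / 3 = 1.5.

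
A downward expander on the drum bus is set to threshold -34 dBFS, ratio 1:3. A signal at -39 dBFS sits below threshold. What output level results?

Below threshold, a 1:3 expander applies gain = (3−1)×(T − x) of attenuation.
(3−1) × 5 = 10 dB, so output = -39 − 10 = -49 dBFS.

-49 dBFS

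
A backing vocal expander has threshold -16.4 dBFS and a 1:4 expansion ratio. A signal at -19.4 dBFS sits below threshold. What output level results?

The input is 3 dB below the -16.4 dBFS threshold.
A 1:4 expander multiplies undershoot by 4: 3 × 4 = 12 dB below threshold.
Output = -16.4 − 12 = -28.4 dBFS.

-28.4 dBFS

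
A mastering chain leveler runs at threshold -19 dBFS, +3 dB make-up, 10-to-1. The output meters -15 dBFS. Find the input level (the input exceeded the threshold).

Remove make-up: -15 − 3 = -18 dBFS.
The compressed level sits -18 − (-19) = 1 dB over threshold.
Input overshoot = R × output overshoot = 10 dB → input = -19 + 10 = -9 dBFS.

-9 dBFS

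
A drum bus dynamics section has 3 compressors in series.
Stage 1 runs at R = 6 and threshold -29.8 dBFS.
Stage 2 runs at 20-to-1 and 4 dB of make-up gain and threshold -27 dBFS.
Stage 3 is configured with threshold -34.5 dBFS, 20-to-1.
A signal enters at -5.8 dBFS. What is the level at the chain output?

-33.922 dBFS

Stage 1: 24 dB above -29.8 dBFS, reduced 6:1 to 4 dB above → -25.8 dBFS.
Stage 2: 1.2 dB above -27 dBFS, reduced 20:1 to 0.06 dB above → -26.94 dBFS; +4 dB make-up → -22.94 dBFS.
Stage 3: 11.56 dB above -34.5 dBFS, reduced 20:1 to 0.578 dB above → -33.922 dBFS.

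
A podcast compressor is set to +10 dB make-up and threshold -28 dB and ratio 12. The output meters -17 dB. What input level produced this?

Stripping the +10 dB make-up gives -27 dB at the gain stage.
Post-compression overshoot = -27 − (-28) = 1 dB.
Input overshoot = R × output overshoot = 12 dB → input = -28 + 12 = -16 dB.

-16 dB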